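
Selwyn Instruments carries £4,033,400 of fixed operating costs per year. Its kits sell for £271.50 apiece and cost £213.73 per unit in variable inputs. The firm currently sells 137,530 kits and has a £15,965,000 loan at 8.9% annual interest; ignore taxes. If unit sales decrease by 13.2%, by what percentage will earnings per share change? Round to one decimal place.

-42.1%

Contribution at this volume is 137,530 × £57.77 = £7,945,108.10.
Operating income = contribution − fixed costs = £7,945,108.10 − £4,033,400 = £3,911,708.10.
Interest = £1,420,885.00, so EBIT − I = £2,490,823.10.
Degree of combined leverage = contribution ÷ (EBIT − I) = £7,945,108.10 ÷ £2,490,823.10 = 3.1898.
EPS therefore changes by 3.1898 × (-13.2%) = -42.1%.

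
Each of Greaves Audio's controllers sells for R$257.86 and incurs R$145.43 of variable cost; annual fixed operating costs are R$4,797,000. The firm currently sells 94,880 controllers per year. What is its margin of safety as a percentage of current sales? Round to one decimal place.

55.0%

Each unit contributes R$257.86 − R$145.43 = R$112.43. Break-even units = R$4,797,000 ÷ R$112.43 = 42,666.55; break-even revenue = 42,666.55 × R$257.86 = R$11,001,996.09.
Current sales = 94,880 × R$257.86 = R$24,465,756.80.
Margin of safety = (R$24,465,756.80 − R$11,001,996.09) ÷ R$24,465,756.80 = 55.0%.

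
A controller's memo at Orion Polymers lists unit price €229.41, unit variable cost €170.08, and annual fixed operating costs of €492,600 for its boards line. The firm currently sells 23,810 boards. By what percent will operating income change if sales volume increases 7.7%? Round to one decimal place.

+11.8%

Contribution at this volume is 23,810 × €59.33 = €1,412,647.30.
Operating income = contribution − fixed costs = €1,412,647.30 − €492,600 = €920,047.30.
Degree of operating leverage = €1,412,647.30 / €920,047.30 = 1.5354.
%ΔEBIT = DOL × %ΔSales = 1.5354 × +7.7% = +11.8%.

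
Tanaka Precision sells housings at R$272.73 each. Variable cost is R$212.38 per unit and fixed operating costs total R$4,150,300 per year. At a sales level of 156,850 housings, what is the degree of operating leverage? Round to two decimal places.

1.78

Total contribution margin = 156,850 × R$60.35 = R$9,465,897.50.
EBIT = R$9,465,897.50 − R$4,150,300 = R$5,315,597.50.
Degree of operating leverage = R$9,465,897.50 / R$5,315,597.50 = 1.7808.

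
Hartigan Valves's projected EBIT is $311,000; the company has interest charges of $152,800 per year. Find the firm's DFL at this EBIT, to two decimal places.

Interest = $152,800.00.
Degree of financial leverage = EBIT / (EBIT − interest) = $311,000 / $158,200.00 = 1.9659.

1.97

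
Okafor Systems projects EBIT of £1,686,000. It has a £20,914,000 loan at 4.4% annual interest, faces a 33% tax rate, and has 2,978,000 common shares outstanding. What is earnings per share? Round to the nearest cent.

£0.17

Pre-tax income = £1,686,000 − £920,216.00 = £765,784.00.
Net income = £765,784.00 × (1 − 0.33) = £513,075.28.
EPS = £513,075.28 ÷ 2,978,000 = £0.17.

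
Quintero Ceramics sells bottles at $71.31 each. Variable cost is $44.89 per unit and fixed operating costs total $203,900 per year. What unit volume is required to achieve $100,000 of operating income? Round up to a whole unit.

Each unit contributes $71.31 − $44.89 = $26.42.
Need Q such that Q × $26.42 − $203,900 = $100,000, i.e. Q = $303,900 / $26.42 = 11,502.65 → 11,503.

11,503 bottles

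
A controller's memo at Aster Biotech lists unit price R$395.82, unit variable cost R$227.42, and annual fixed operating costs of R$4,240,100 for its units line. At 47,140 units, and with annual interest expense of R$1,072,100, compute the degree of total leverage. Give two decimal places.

Contribution at this volume is 47,140 × R$168.40 = R$7,938,376.00.
EBIT = R$7,938,376.00 − R$4,240,100 = R$3,698,276.00. Interest = R$1,072,100.00.
DOL = R$7,938,376.00 ÷ R$3,698,276.00 = 2.1465; DFL = R$3,698,276.00 ÷ R$2,626,176.00 = 1.4082.
DCL = DOL × DFL = 2.1465 × 1.4082 = 3.0227.

3.02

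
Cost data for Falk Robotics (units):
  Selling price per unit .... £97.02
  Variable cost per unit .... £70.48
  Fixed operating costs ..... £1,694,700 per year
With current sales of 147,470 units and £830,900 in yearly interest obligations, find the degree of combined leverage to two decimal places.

2.82

Total contribution margin = 147,470 × £26.54 = £3,913,853.80.
EBIT = £3,913,853.80 − £1,694,700 = £2,219,153.80. Interest = £830,900.00, so EBIT − I = £1,388,253.80.
Degree of total leverage = total CM / (EBIT − interest) = £3,913,853.80 / £1,388,253.80 = 2.8193.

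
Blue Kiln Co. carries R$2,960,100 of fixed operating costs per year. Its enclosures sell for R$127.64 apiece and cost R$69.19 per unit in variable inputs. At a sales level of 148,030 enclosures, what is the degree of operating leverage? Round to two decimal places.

1.52

Total contribution margin = 148,030 × R$58.45 = R$8,652,353.50.
Operating income = contribution − fixed costs = R$8,652,353.50 − R$2,960,100 = R$5,692,253.50.
DOL = contribution ÷ EBIT = R$8,652,353.50 ÷ R$5,692,253.50 = 1.5200.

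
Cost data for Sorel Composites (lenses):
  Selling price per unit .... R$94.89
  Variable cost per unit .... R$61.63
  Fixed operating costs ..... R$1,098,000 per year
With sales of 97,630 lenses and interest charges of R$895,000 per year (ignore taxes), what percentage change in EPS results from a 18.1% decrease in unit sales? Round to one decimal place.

Contribution at this volume is 97,630 × R$33.26 = R$3,247,173.80.
Subtracting fixed costs: EBIT = R$3,247,173.80 − R$1,098,000 = R$2,149,173.80.
After interest of R$895,000.00, pre-tax earnings = R$1,254,173.80.
DCL = total CM / (EBIT − I) = R$3,247,173.80 / R$1,254,173.80 = 2.5891.
%ΔEPS = DCL × %ΔSales = 2.5891 × -18.1% = -46.9%.

-46.9%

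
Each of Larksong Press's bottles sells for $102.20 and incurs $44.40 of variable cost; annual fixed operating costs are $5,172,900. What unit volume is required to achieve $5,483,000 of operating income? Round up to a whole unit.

Unit CM = price − variable cost = $102.20 − $44.40 = $57.80.
Required volume = (fixed costs + target profit) ÷ CM = ($5,172,900 + $5,483,000) ÷ $57.80 = 184,358.13, so 184,359 bottles.

184,359 bottles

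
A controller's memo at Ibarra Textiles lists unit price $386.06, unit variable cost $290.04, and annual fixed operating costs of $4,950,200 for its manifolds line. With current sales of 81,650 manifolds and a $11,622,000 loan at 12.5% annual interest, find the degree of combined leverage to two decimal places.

5.46

At 81,650 units, contribution = 81,650 × $96.02 = $7,840,033.00.
EBIT = $7,840,033.00 − $4,950,200 = $2,889,833.00. Interest = $1,452,750.00.
DOL = $7,840,033.00 ÷ $2,889,833.00 = 2.7130; DFL = $2,889,833.00 ÷ $1,437,083.00 = 2.0109.
Combined leverage = 2.7130 × 2.0109 = 5.4556.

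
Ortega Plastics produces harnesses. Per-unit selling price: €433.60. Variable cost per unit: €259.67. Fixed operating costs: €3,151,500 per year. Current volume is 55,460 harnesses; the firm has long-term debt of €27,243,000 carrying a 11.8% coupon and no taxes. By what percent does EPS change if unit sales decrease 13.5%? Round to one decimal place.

Total contribution margin = 55,460 × €173.93 = €9,646,157.80.
Operating income = contribution − fixed costs = €9,646,157.80 − €3,151,500 = €6,494,657.80.
Interest = €3,214,674.00, so EBIT − I = €3,279,983.80.
Degree of combined leverage = contribution ÷ (EBIT − I) = €9,646,157.80 ÷ €3,279,983.80 = 2.9409.
EPS therefore changes by 2.9409 × (-13.5%) = -39.7%.

-39.7%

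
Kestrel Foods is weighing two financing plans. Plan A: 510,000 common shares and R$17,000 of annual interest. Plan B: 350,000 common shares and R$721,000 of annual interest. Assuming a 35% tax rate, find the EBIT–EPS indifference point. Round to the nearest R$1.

R$2,261,000

At indifference, (EBIT − 17,000)(1 − t)/510,000 = (EBIT − 721,000)(1 − t)/350,000.
The (1 − t) factor cancels: (EBIT − 17,000) × 350,000 = (EBIT − 721,000) × 510,000.
Solving, EBIT = (721,000·510,000 − 17,000·350,000) / (510,000 − 350,000) = 361,760,000,000 / 160,000 = 2,261,000.00.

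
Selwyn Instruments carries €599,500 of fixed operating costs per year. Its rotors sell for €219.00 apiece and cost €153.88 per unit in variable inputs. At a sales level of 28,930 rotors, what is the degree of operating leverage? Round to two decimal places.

Contribution at this volume is 28,930 × €65.12 = €1,883,921.60.
EBIT = €1,883,921.60 − €599,500 = €1,284,421.60.
DOL = contribution ÷ EBIT = €1,883,921.60 ÷ €1,284,421.60 = 1.4667.

1.47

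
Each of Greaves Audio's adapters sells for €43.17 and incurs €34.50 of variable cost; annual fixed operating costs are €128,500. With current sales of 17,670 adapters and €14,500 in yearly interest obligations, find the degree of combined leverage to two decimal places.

Total contribution margin = 17,670 × €8.67 = €153,198.90.
Subtracting fixed costs: EBIT = €153,198.90 − €128,500 = €24,698.90. Interest = €14,500.00, so EBIT − I = €10,198.90.
DCL = contribution ÷ (EBIT − I) = €153,198.90 ÷ €10,198.90 = 15.0211.

15.02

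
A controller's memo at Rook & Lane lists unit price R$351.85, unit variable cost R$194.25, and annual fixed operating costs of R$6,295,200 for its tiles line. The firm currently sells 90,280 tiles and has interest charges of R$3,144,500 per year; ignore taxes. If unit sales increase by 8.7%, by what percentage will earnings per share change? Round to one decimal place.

+25.9%

Contribution at this volume is 90,280 × R$157.60 = R$14,228,128.00.
Operating income = contribution − fixed costs = R$14,228,128.00 − R$6,295,200 = R$7,932,928.00.
After interest of R$3,144,500.00, pre-tax earnings = R$4,788,428.00.
DCL = total CM / (EBIT − I) = R$14,228,128.00 / R$4,788,428.00 = 2.9714.
EPS therefore changes by 2.9714 × (+8.7%) = +25.9%.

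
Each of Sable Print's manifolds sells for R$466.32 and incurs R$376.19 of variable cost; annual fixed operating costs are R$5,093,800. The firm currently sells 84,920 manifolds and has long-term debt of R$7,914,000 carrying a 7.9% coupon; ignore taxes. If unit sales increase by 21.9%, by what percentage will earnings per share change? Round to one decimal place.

+86.6%

At 84,920 units, contribution = 84,920 × R$90.13 = R$7,653,839.60.
EBIT = R$7,653,839.60 − R$5,093,800 = R$2,560,039.60.
Interest = R$625,206.00, so EBIT − I = R$1,934,833.60.
Degree of combined leverage = contribution ÷ (EBIT − I) = R$7,653,839.60 ÷ R$1,934,833.60 = 3.9558.
EPS therefore changes by 3.9558 × (+21.9%) = +86.6%.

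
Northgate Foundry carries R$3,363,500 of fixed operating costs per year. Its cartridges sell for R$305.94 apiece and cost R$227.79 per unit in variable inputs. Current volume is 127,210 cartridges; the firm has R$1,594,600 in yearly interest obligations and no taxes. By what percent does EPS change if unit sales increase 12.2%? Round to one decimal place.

Contribution at this volume is 127,210 × R$78.15 = R$9,941,461.50.
EBIT = R$9,941,461.50 − R$3,363,500 = R$6,577,961.50.
Interest = R$1,594,600.00, so EBIT − I = R$4,983,361.50.
DCL = total CM / (EBIT − I) = R$9,941,461.50 / R$4,983,361.50 = 1.9949.
%ΔEPS = DCL × %ΔSales = 1.9949 × +12.2% = +24.3%.

+24.3%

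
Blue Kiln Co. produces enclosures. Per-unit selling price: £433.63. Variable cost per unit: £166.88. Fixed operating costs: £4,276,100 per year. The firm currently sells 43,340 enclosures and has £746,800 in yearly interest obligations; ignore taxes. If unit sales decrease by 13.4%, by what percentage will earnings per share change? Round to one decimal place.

-23.7%

Contribution at this volume is 43,340 × £266.75 = £11,560,945.00.
Operating income = contribution − fixed costs = £11,560,945.00 − £4,276,100 = £7,284,845.00.
Interest = £746,800.00, so EBIT − I = £6,538,045.00.
DCL = total CM / (EBIT − I) = £11,560,945.00 / £6,538,045.00 = 1.7683.
EPS therefore changes by 1.7683 × (-13.4%) = -23.7%.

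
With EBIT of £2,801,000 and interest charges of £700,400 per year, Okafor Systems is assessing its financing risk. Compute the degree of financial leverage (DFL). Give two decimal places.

1.33

Annual interest charges come to £700,400.00.
DFL = EBIT ÷ (EBIT − I) = £2,801,000 ÷ (£2,801,000 − £700,400.00) = £2,801,000 ÷ £2,100,600.00 = 1.3334.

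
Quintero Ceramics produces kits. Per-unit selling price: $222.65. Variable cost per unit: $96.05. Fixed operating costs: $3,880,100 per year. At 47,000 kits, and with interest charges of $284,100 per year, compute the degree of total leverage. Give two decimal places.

Total contribution margin = 47,000 × $126.60 = $5,950,200.00.
Operating income = contribution − fixed costs = $5,950,200.00 − $3,880,100 = $2,070,100.00. Interest = $284,100.00.
DOL = $5,950,200.00 ÷ $2,070,100.00 = 2.8744; DFL = $2,070,100.00 ÷ $1,786,000.00 = 1.1591.
DCL = DOL × DFL = 2.8744 × 1.1591 = 3.3317.

3.33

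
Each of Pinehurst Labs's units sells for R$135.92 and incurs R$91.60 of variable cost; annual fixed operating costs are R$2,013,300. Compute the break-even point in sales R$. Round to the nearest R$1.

CM per unit = R$135.92 − R$91.60 = R$44.32; CM ratio = R$44.32 / R$135.92 = 0.3261.
Break-even revenue = fixed costs × price ÷ CM = R$2,013,300 × R$135.92 ÷ R$44.32 = R$6,174,362.

R$6,174,362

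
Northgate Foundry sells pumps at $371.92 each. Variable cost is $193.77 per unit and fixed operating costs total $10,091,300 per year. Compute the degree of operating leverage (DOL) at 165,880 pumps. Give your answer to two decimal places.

1.52

Contribution at this volume is 165,880 × $178.15 = $29,551,522.00.
EBIT = $29,551,522.00 − $10,091,300 = $19,460,222.00.
So DOL = total CM / EBIT = $29,551,522.00 / $19,460,222.00 = 1.5186.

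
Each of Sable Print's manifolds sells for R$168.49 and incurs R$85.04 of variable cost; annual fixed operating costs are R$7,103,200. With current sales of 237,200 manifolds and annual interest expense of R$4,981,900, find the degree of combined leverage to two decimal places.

Total contribution margin = 237,200 × R$83.45 = R$19,794,340.00.
EBIT = R$19,794,340.00 − R$7,103,200 = R$12,691,140.00. Interest = R$4,981,900.00, so EBIT − I = R$7,709,240.00.
Degree of total leverage = total CM / (EBIT − interest) = R$19,794,340.00 / R$7,709,240.00 = 2.5676.

2.57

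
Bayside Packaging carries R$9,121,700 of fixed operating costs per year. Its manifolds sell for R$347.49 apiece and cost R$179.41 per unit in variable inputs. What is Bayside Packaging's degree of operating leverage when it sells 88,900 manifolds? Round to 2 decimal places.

2.57

Contribution at this volume is 88,900 × R$168.08 = R$14,942,312.00.
EBIT = R$14,942,312.00 − R$9,121,700 = R$5,820,612.00.
So DOL = total CM / EBIT = R$14,942,312.00 / R$5,820,612.00 = 2.5671.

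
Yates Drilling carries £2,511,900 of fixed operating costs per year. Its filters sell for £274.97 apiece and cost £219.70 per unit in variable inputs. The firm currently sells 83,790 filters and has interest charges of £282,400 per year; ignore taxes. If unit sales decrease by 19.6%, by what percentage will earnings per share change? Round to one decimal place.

Total contribution margin = 83,790 × £55.27 = £4,631,073.30.
Operating income = contribution − fixed costs = £4,631,073.30 − £2,511,900 = £2,119,173.30.
Interest = £282,400.00, so EBIT − I = £1,836,773.30.
Degree of combined leverage = contribution ÷ (EBIT − I) = £4,631,073.30 ÷ £1,836,773.30 = 2.5213.
EPS therefore changes by 2.5213 × (-19.6%) = -49.4%.

-49.4%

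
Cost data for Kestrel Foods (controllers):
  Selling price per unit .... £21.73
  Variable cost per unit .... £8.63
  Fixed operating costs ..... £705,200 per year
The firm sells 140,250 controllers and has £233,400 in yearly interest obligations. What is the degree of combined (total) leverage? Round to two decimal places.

2.04

Total contribution margin = 140,250 × £13.10 = £1,837,275.00.
Subtracting fixed costs: EBIT = £1,837,275.00 − £705,200 = £1,132,075.00. Interest = £233,400.00, so EBIT − I = £898,675.00.
Degree of total leverage = total CM / (EBIT − interest) = £1,837,275.00 / £898,675.00 = 2.0444.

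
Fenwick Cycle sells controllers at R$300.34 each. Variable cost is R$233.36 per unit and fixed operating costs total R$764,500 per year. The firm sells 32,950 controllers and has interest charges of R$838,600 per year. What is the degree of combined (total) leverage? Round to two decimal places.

At 32,950 units, contribution = 32,950 × R$66.98 = R$2,206,991.00.
EBIT = R$2,206,991.00 − R$764,500 = R$1,442,491.00. Interest = R$838,600.00, so EBIT − I = R$603,891.00.
Degree of total leverage = total CM / (EBIT − interest) = R$2,206,991.00 / R$603,891.00 = 3.6546.

3.65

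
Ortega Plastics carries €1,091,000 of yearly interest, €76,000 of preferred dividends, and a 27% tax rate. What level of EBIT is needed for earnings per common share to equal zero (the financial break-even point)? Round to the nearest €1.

Grossing the preferred dividend up to pre-tax terms: €76,000 / (1 − 0.27) = €104,109.59.
EPS = 0 when EBIT covers interest plus the pre-tax preferred burden: €1,091,000 + €104,109.59 = €1,195,109.59.

€1,195,110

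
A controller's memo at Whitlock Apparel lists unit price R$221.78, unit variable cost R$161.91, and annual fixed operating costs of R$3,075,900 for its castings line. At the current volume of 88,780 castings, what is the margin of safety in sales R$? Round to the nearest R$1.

Each unit contributes R$221.78 − R$161.91 = R$59.87. Break-even units = R$3,075,900 ÷ R$59.87 = 51,376.32; break-even revenue = 51,376.32 × R$221.78 = R$11,394,239.22.
Current sales = 88,780 × R$221.78 = R$19,689,628.40.
Margin of safety = R$19,689,628.40 − R$11,394,239.22 = R$8,295,389.

R$8,295,389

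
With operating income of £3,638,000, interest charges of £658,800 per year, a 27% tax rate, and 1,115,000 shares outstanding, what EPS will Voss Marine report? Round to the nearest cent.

Pre-tax income = £3,638,000 − £658,800.00 = £2,979,200.00.
Net income = £2,979,200.00 × (1 − 0.27) = £2,174,816.00.
Per share: £2,174,816.00 / 1,115,000 shares = £1.95.

£1.95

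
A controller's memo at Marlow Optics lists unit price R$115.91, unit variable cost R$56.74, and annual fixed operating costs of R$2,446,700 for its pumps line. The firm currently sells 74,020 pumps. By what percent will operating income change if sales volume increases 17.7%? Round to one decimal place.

+40.1%

Contribution at this volume is 74,020 × R$59.17 = R$4,379,763.40.
Operating income = contribution − fixed costs = R$4,379,763.40 − R$2,446,700 = R$1,933,063.40.
So DOL = total CM / EBIT = R$4,379,763.40 / R$1,933,063.40 = 2.2657.
%ΔEBIT = DOL × %ΔSales = 2.2657 × +17.7% = +40.1%.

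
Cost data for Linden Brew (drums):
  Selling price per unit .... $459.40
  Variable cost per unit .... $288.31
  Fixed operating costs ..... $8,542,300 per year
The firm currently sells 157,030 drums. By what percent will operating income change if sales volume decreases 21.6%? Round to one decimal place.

At 157,030 units, contribution = 157,030 × $171.09 = $26,866,262.70.
Subtracting fixed costs: EBIT = $26,866,262.70 − $8,542,300 = $18,323,962.70.
So DOL = total CM / EBIT = $26,866,262.70 / $18,323,962.70 = 1.4662.
So EBIT moves 1.4662 × (-21.6%) = -31.7%.

-31.7%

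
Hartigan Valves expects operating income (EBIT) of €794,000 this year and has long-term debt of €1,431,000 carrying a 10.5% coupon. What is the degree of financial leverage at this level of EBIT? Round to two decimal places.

Interest = €150,255.00.
DFL = EBIT ÷ (EBIT − I) = €794,000 ÷ (€794,000 − €150,255.00) = €794,000 ÷ €643,745.00 = 1.2334.

1.23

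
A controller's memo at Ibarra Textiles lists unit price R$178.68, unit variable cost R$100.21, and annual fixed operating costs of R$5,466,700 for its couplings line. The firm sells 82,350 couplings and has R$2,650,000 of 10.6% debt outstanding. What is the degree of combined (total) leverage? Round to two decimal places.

9.05

Contribution at this volume is 82,350 × R$78.47 = R$6,462,004.50.
Operating income = contribution − fixed costs = R$6,462,004.50 − R$5,466,700 = R$995,304.50. Interest = R$280,900.00.
DOL = R$6,462,004.50 ÷ R$995,304.50 = 6.4925; DFL = R$995,304.50 ÷ R$714,404.50 = 1.3932.
Combined leverage = 6.4925 × 1.3932 = 9.0454.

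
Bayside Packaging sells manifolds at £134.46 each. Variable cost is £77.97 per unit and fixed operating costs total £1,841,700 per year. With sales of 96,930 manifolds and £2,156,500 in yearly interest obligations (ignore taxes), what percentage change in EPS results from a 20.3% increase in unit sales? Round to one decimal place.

+75.2%

Contribution at this volume is 96,930 × £56.49 = £5,475,575.70.
Operating income = contribution − fixed costs = £5,475,575.70 − £1,841,700 = £3,633,875.70.
After interest of £2,156,500.00, pre-tax earnings = £1,477,375.70.
Degree of combined leverage = contribution ÷ (EBIT − I) = £5,475,575.70 ÷ £1,477,375.70 = 3.7063.
%ΔEPS = DCL × %ΔSales = 3.7063 × +20.3% = +75.2%.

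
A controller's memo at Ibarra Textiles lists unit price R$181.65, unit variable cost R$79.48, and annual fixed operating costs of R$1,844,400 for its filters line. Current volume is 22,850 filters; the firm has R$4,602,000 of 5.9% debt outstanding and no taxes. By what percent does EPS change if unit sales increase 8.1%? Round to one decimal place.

Contribution at this volume is 22,850 × R$102.17 = R$2,334,584.50.
Subtracting fixed costs: EBIT = R$2,334,584.50 − R$1,844,400 = R$490,184.50.
After interest of R$271,518.00, pre-tax earnings = R$218,666.50.
DCL = total CM / (EBIT − I) = R$2,334,584.50 / R$218,666.50 = 10.6765.
EPS therefore changes by 10.6765 × (+8.1%) = +86.5%.

+86.5%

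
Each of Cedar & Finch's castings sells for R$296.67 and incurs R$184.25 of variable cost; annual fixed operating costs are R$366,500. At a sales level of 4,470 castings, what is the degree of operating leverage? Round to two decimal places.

3.69

At 4,470 units, contribution = 4,470 × R$112.42 = R$502,517.40.
EBIT = R$502,517.40 − R$366,500 = R$136,017.40.
So DOL = total CM / EBIT = R$502,517.40 / R$136,017.40 = 3.6945.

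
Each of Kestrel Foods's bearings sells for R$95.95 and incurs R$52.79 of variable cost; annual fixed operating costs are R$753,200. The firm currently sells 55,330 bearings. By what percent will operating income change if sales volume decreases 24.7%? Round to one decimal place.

Contribution at this volume is 55,330 × R$43.16 = R$2,388,042.80.
EBIT = R$2,388,042.80 − R$753,200 = R$1,634,842.80.
Degree of operating leverage = R$2,388,042.80 / R$1,634,842.80 = 1.4607.
%ΔEBIT = DOL × %ΔSales = 1.4607 × -24.7% = -36.1%.

-36.1%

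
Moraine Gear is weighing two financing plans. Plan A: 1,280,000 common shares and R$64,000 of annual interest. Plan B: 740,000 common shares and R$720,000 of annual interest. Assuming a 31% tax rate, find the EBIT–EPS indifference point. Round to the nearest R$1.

R$1,618,963

Set EPS_A = EPS_B: (EBIT − R$64,000)(1 − 0.31) ÷ 1,280,000 = (EBIT − R$720,000)(1 − 0.31) ÷ 740,000.
The (1 − t) factor cancels: (EBIT − 64,000) × 740,000 = (EBIT − 720,000) × 1,280,000.
Solving, EBIT = (720,000·1,280,000 − 64,000·740,000) / (1,280,000 − 740,000) = 874,240,000,000 / 540,000 = 1,618,962.96.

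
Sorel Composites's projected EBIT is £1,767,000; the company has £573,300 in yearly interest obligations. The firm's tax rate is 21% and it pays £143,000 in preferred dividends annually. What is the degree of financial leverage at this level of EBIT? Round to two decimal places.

1.74

Annual interest charges come to £573,300.00.
Preferred dividends grossed up pre-tax: £143,000 / (1 − 0.21) = £181,012.66.
DFL = EBIT ÷ [EBIT − I − D_p/(1−t)] = £1,767,000 ÷ [£1,767,000 − £573,300.00 − £181,012.66] = £1,767,000 ÷ £1,012,687.34 = 1.7449.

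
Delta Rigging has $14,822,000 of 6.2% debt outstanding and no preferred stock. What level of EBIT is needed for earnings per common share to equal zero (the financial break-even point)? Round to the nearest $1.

Annual interest = 6.2% × $14,822,000 = $918,964.00.
With no preferred dividends, EPS = 0 when EBIT exactly covers interest, so the financial break-even EBIT is $918,964.00.

$918,964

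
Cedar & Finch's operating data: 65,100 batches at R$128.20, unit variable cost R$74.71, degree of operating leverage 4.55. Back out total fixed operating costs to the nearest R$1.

At 65,100 units, contribution = 65,100 × R$53.49 = R$3,482,199.00.
Since DOL = CM ÷ EBIT, EBIT = R$3,482,199.00 ÷ 4.55 = R$765,318.46.
Fixed costs = CM − EBIT = R$3,482,199.00 − R$765,318.46 = R$2,716,881.

R$2,716,881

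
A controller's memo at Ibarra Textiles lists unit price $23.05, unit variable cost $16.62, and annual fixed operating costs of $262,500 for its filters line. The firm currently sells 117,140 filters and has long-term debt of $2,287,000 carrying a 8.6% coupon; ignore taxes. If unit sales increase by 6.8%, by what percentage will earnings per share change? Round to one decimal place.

Total contribution margin = 117,140 × $6.43 = $753,210.20.
Operating income = contribution − fixed costs = $753,210.20 − $262,500 = $490,710.20.
Interest = $196,682.00, so EBIT − I = $294,028.20.
Degree of combined leverage = contribution ÷ (EBIT − I) = $753,210.20 ÷ $294,028.20 = 2.5617.
%ΔEPS = DCL × %ΔSales = 2.5617 × +6.8% = +17.4%.

+17.4%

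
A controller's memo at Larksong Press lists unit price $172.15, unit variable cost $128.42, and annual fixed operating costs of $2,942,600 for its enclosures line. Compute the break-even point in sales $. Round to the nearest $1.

$11,584,006

CM per unit = $172.15 − $128.42 = $43.73; CM ratio = $43.73 / $172.15 = 0.2540.
Break-even revenue = fixed costs × price ÷ CM = $2,942,600 × $172.15 ÷ $43.73 = $11,584,006.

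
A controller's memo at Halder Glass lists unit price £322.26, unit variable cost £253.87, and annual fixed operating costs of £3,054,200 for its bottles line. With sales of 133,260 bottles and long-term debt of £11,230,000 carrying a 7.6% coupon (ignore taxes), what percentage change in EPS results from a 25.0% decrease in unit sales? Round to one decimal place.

Total contribution margin = 133,260 × £68.39 = £9,113,651.40.
EBIT = £9,113,651.40 − £3,054,200 = £6,059,451.40.
After interest of £853,480.00, pre-tax earnings = £5,205,971.40.
DCL = total CM / (EBIT − I) = £9,113,651.40 / £5,205,971.40 = 1.7506.
EPS therefore changes by 1.7506 × (-25.0%) = -43.8%.

-43.8%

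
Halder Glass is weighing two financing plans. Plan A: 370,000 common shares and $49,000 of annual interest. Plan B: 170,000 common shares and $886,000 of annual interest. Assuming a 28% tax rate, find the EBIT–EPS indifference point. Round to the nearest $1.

$1,597,450

Set EPS_A = EPS_B: (EBIT − $49,000)(1 − 0.28) ÷ 370,000 = (EBIT − $886,000)(1 − 0.28) ÷ 170,000.
Cancelling (1 − t) and cross-multiplying: 170,000·(EBIT − 49,000) = 370,000·(EBIT − 886,000).
Solving, EBIT = (886,000·370,000 − 49,000·170,000) / (370,000 − 170,000) = 319,490,000,000 / 200,000 = 1,597,450.00.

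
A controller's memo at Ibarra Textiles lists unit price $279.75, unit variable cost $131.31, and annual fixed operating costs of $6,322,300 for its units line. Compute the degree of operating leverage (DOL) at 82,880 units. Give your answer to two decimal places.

2.06

At 82,880 units, contribution = 82,880 × $148.44 = $12,302,707.20.
Subtracting fixed costs: EBIT = $12,302,707.20 − $6,322,300 = $5,980,407.20.
DOL = contribution ÷ EBIT = $12,302,707.20 ÷ $5,980,407.20 = 2.0572.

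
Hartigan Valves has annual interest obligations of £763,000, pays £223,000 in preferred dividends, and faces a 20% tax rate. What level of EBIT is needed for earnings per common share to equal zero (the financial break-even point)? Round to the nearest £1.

£1,041,750

Grossing the preferred dividend up to pre-tax terms: £223,000 / (1 − 0.20) = £278,750.00.
Financial break-even EBIT = interest + D_p ÷ (1 − t) = £763,000 + £278,750.00 = £1,041,750.00.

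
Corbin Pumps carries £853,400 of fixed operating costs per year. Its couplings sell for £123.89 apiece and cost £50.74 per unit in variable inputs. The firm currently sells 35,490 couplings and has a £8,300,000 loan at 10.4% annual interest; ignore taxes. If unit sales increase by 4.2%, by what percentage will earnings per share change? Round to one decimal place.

+12.4%

At 35,490 units, contribution = 35,490 × £73.15 = £2,596,093.50.
Operating income = contribution − fixed costs = £2,596,093.50 − £853,400 = £1,742,693.50.
Interest = £863,200.00, so EBIT − I = £879,493.50.
DCL = total CM / (EBIT − I) = £2,596,093.50 / £879,493.50 = 2.9518.
EPS therefore changes by 2.9518 × (+4.2%) = +12.4%.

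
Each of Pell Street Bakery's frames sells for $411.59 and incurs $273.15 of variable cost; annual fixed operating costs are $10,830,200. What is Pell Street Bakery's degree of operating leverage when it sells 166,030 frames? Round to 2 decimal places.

At 166,030 units, contribution = 166,030 × $138.44 = $22,985,193.20.
Subtracting fixed costs: EBIT = $22,985,193.20 − $10,830,200 = $12,154,993.20.
So DOL = total CM / EBIT = $22,985,193.20 / $12,154,993.20 = 1.8910.

1.89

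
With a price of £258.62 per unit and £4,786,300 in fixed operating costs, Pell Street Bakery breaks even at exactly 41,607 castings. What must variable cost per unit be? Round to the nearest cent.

£143.58

At break-even, FC = Q × (P − VC), so P − VC = £4,786,300 ÷ 41,607 = £115.0359.
Hence VC = price − CM = £258.62 − £115.0359 = £143.58.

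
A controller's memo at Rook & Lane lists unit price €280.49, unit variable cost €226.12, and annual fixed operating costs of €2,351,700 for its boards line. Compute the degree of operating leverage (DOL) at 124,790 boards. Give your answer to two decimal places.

At 124,790 units, contribution = 124,790 × €54.37 = €6,784,832.30.
Operating income = contribution − fixed costs = €6,784,832.30 − €2,351,700 = €4,433,132.30.
So DOL = total CM / EBIT = €6,784,832.30 / €4,433,132.30 = 1.5305.

1.53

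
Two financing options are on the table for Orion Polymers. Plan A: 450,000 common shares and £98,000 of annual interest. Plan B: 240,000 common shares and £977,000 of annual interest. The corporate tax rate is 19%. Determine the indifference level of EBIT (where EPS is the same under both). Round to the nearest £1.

£1,981,571

Set EPS_A = EPS_B: (EBIT − £98,000)(1 − 0.19) ÷ 450,000 = (EBIT − £977,000)(1 − 0.19) ÷ 240,000.
Cancelling (1 − t) and cross-multiplying: 240,000·(EBIT − 98,000) = 450,000·(EBIT − 977,000).
Solving, EBIT = (977,000·450,000 − 98,000·240,000) / (450,000 − 240,000) = 416,130,000,000 / 210,000 = 1,981,571.43.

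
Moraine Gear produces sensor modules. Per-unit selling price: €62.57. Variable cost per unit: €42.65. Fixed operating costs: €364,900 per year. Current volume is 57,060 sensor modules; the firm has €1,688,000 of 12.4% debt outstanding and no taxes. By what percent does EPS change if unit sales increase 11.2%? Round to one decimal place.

+22.6%

Contribution at this volume is 57,060 × €19.92 = €1,136,635.20.
EBIT = €1,136,635.20 − €364,900 = €771,735.20.
After interest of €209,312.00, pre-tax earnings = €562,423.20.
Degree of combined leverage = contribution ÷ (EBIT − I) = €1,136,635.20 ÷ €562,423.20 = 2.0210.
%ΔEPS = DCL × %ΔSales = 2.0210 × +11.2% = +22.6%.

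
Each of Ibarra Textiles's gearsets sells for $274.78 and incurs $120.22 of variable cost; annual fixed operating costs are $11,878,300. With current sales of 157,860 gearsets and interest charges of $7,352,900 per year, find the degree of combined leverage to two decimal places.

Total contribution margin = 157,860 × $154.56 = $24,398,841.60.
EBIT = $24,398,841.60 − $11,878,300 = $12,520,541.60. Interest = $7,352,900.00.
DOL = $24,398,841.60 ÷ $12,520,541.60 = 1.9487; DFL = $12,520,541.60 ÷ $5,167,641.60 = 2.4229.
DCL = DOL × DFL = 1.9487 × 2.4229 = 4.7215.

4.72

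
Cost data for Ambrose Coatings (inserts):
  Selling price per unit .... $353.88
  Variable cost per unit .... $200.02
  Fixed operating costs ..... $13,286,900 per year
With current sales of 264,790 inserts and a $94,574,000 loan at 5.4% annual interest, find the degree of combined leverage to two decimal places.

At 264,790 units, contribution = 264,790 × $153.86 = $40,740,589.40.
Subtracting fixed costs: EBIT = $40,740,589.40 − $13,286,900 = $27,453,689.40. Interest = $5,106,996.00, so EBIT − I = $22,346,693.40.
DCL = contribution ÷ (EBIT − I) = $40,740,589.40 ÷ $22,346,693.40 = 1.8231.

1.82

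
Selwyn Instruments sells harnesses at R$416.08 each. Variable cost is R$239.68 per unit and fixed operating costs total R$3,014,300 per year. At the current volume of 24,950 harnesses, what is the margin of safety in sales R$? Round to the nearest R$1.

R$3,271,276

Contribution margin per unit = R$416.08 − R$239.68 = R$176.40. Break-even units = R$3,014,300 ÷ R$176.40 = 17,087.87; break-even revenue = 17,087.87 × R$416.08 = R$7,109,920.32.
Current sales = 24,950 × R$416.08 = R$10,381,196.00.
Margin of safety = R$10,381,196.00 − R$7,109,920.32 = R$3,271,276.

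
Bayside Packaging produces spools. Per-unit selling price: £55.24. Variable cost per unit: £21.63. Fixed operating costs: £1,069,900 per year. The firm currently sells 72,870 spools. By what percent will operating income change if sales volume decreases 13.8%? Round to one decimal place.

Contribution at this volume is 72,870 × £33.61 = £2,449,160.70.
Subtracting fixed costs: EBIT = £2,449,160.70 − £1,069,900 = £1,379,260.70.
Degree of operating leverage = £2,449,160.70 / £1,379,260.70 = 1.7757.
So EBIT moves 1.7757 × (-13.8%) = -24.5%.

-24.5%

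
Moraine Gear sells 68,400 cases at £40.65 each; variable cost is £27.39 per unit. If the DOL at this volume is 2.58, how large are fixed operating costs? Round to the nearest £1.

£555,440

Contribution at this volume is 68,400 × £13.26 = £906,984.00.
DOL = contribution / EBIT, so EBIT = £906,984.00 / 2.58 = £351,544.19.
Fixed costs = CM − EBIT = £906,984.00 − £351,544.19 = £555,440.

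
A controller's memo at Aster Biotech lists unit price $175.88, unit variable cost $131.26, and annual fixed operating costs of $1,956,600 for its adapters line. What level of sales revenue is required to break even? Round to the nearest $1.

Contribution margin per unit = $175.88 − $131.26 = $44.62, a CM ratio of $44.62 ÷ $175.88 = 0.2537.
Break-even sales = FC ÷ CM ratio = $1,956,600 × $175.88 / $44.62 = $7,712,389.

$7,712,389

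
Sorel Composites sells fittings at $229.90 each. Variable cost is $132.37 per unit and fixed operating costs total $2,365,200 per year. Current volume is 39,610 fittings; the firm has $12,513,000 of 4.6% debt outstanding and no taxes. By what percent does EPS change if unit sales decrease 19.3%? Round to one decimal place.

-80.8%

At 39,610 units, contribution = 39,610 × $97.53 = $3,863,163.30.
Operating income = contribution − fixed costs = $3,863,163.30 − $2,365,200 = $1,497,963.30.
After interest of $575,598.00, pre-tax earnings = $922,365.30.
Degree of combined leverage = contribution ÷ (EBIT − I) = $3,863,163.30 ÷ $922,365.30 = 4.1883.
%ΔEPS = DCL × %ΔSales = 4.1883 × -19.3% = -80.8%.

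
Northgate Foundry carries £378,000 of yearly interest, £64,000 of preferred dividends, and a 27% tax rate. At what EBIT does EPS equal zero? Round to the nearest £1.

Preferred dividends are paid after tax, so their pre-tax equivalent is £64,000 ÷ (1 − 0.27) = £87,671.23.
Financial break-even EBIT = interest + D_p ÷ (1 − t) = £378,000 + £87,671.23 = £465,671.23.

£465,671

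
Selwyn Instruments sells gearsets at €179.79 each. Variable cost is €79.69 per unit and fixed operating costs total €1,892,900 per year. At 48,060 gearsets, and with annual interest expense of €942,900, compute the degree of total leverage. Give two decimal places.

Total contribution margin = 48,060 × €100.10 = €4,810,806.00.
EBIT = €4,810,806.00 − €1,892,900 = €2,917,906.00. Interest = €942,900.00, so EBIT − I = €1,975,006.00.
Degree of total leverage = total CM / (EBIT − interest) = €4,810,806.00 / €1,975,006.00 = 2.4358.

2.44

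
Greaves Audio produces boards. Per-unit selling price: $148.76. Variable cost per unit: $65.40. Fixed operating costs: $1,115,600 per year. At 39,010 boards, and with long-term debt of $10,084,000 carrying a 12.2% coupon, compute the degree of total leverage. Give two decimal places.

3.59

At 39,010 units, contribution = 39,010 × $83.36 = $3,251,873.60.
EBIT = $3,251,873.60 − $1,115,600 = $2,136,273.60. Interest = $1,230,248.00, so EBIT − I = $906,025.60.
DCL = contribution ÷ (EBIT − I) = $3,251,873.60 ÷ $906,025.60 = 3.5892.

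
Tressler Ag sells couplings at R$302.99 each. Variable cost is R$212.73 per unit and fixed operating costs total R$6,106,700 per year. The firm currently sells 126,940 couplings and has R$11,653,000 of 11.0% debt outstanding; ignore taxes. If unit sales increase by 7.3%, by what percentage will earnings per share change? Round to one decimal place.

+20.6%

Contribution at this volume is 126,940 × R$90.26 = R$11,457,604.40.
EBIT = R$11,457,604.40 − R$6,106,700 = R$5,350,904.40.
After interest of R$1,281,830.00, pre-tax earnings = R$4,069,074.40.
Degree of combined leverage = contribution ÷ (EBIT − I) = R$11,457,604.40 ÷ R$4,069,074.40 = 2.8158.
EPS therefore changes by 2.8158 × (+7.3%) = +20.6%.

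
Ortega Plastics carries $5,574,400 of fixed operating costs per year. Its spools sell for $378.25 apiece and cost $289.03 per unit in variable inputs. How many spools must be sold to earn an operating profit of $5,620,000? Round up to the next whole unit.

Contribution margin per unit = $378.25 − $289.03 = $89.22.
Required volume = (fixed costs + target profit) ÷ CM = ($5,574,400 + $5,620,000) ÷ $89.22 = 125,469.63, so 125,470 spools.

125,470 spools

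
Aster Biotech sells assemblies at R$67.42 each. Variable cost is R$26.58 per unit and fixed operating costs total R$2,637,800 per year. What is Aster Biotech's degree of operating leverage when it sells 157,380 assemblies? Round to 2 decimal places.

Total contribution margin = 157,380 × R$40.84 = R$6,427,399.20.
Operating income = contribution − fixed costs = R$6,427,399.20 − R$2,637,800 = R$3,789,599.20.
So DOL = total CM / EBIT = R$6,427,399.20 / R$3,789,599.20 = 1.6961.

1.70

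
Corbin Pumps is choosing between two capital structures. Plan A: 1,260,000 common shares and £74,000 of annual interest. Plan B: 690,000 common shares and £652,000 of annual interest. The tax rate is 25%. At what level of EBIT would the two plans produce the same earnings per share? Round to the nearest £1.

Set EPS_A = EPS_B: (EBIT − £74,000)(1 − 0.25) ÷ 1,260,000 = (EBIT − £652,000)(1 − 0.25) ÷ 690,000.
The (1 − t) factor cancels: (EBIT − 74,000) × 690,000 = (EBIT − 652,000) × 1,260,000.
EBIT × (1,260,000 − 690,000) = 652,000 × 1,260,000 − 74,000 × 690,000 = 770,460,000,000, so EBIT = 770,460,000,000 ÷ 570,000 = 1,351,684.21.

£1,351,684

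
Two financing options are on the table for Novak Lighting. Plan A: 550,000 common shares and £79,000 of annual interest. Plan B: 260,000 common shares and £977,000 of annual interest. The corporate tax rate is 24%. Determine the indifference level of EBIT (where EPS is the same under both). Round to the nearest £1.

£1,782,103

At indifference, (EBIT − 79,000)(1 − t)/550,000 = (EBIT − 977,000)(1 − t)/260,000.
The (1 − t) factor cancels: (EBIT − 79,000) × 260,000 = (EBIT − 977,000) × 550,000.
EBIT × (550,000 − 260,000) = 977,000 × 550,000 − 79,000 × 260,000 = 516,810,000,000, so EBIT = 516,810,000,000 ÷ 290,000 = 1,782,103.45.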